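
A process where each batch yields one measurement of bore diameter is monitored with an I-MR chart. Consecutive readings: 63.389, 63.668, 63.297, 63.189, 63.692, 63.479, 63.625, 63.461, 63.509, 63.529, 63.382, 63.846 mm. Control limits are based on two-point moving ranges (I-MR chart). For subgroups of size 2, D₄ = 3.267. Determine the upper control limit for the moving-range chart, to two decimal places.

0.73

Moving ranges: 0.279, 0.371, 0.108, 0.503, 0.213, 0.146, 0.164, 0.048, 0.020, 0.147, 0.464; M̄R̄ = 2.4630 / 11 = 0.2239
UCL_MR = D₄·M̄R̄ = 3.267 × 0.2239 = 0.7315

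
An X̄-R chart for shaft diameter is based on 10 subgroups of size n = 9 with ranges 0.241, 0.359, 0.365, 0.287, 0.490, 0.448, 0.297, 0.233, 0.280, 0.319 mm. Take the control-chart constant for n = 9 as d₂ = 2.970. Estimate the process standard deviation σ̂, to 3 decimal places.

R̄ = (0.241 + 0.359 + 0.365 + 0.287 + 0.490 + 0.448 + 0.297 + 0.233 + 0.280 + 0.319) / 10 = 0.3319
σ̂ = R̄ / d₂ = 0.3319 / 2.970 = 0.1118

0.112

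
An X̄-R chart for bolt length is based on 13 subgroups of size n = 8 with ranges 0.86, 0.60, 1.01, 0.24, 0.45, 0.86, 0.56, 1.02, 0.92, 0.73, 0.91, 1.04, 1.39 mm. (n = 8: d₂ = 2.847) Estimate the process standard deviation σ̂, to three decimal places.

0.286

R̄ = (0.86 + 0.60 + 1.01 + 0.24 + 0.45 + 0.86 + 0.56 + 1.02 + 0.92 + 0.73 + 0.91 + 1.04 + 1.39) / 13 = 0.8146
σ̂ = R̄ / d₂ = 0.8146 / 2.847 = 0.2861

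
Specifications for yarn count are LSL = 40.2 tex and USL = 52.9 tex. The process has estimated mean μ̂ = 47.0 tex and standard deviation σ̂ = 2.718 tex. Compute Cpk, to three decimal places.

0.724

Cpu = (USL − μ̂) / (3σ̂) = (52.9 − 47.0) / (3 × 2.718) = 0.7236; Cpl = (μ̂ − LSL) / (3σ̂) = (47.0 − 40.2) / (3 × 2.718) = 0.8339; Cpk = min(Cpu, Cpl) = 0.7236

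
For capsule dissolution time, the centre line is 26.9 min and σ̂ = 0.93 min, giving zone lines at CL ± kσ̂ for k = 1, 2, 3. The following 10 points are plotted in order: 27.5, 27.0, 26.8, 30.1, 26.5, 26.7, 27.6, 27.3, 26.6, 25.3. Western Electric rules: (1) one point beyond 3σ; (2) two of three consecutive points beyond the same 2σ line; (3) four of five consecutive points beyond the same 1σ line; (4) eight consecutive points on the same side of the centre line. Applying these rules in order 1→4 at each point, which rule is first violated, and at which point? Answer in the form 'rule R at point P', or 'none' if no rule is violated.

rule 1 at point 4

Zone of each point (C = within 1σ̂, B = 1σ̂–2σ̂, A = 2σ̂–3σ̂, * = beyond 3σ̂; sign = side of CL): 1:+C, 2:+C, 3:-C, 4:+*, 5:-C, 6:-C, 7:+C, 8:+C, 9:-C, 10:-B
Rule 1 (one point beyond the 3σ limits) is satisfied at point 4.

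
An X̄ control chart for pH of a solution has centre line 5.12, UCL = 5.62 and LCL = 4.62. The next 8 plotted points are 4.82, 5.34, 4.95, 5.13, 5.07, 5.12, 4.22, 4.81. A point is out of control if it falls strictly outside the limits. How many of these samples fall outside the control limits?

Compare each point to [4.62, 5.62]: sample 7 = 4.22 < LCL.

1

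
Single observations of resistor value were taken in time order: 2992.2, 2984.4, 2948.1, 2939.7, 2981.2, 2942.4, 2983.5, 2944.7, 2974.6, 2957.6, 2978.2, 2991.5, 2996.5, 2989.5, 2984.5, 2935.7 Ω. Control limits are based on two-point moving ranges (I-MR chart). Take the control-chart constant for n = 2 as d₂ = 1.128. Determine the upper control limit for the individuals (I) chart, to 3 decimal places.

3033.974

X̄ = (2992.2 + 2984.4 + 2948.1 + 2939.7 + 2981.2 + 2942.4 + 2983.5 + 2944.7 + 2974.6 + 2957.6 + 2978.2 + 2991.5 + 2996.5 + 2989.5 + 2984.5 + 2935.7) / 16 = 2970.2687
Moving ranges: 7.8, 36.3, 8.4, 41.5, 38.8, 41.1, 38.8, 29.9, 17.0, 20.6, 13.3, 5.0, 7.0, 5.0, 48.8; M̄R̄ = 359.3000 / 15 = 23.9533
UCL = X̄ + 3·M̄R̄/d₂ = 2970.2687 + 3 × 23.9533 / 1.128 = 3033.9744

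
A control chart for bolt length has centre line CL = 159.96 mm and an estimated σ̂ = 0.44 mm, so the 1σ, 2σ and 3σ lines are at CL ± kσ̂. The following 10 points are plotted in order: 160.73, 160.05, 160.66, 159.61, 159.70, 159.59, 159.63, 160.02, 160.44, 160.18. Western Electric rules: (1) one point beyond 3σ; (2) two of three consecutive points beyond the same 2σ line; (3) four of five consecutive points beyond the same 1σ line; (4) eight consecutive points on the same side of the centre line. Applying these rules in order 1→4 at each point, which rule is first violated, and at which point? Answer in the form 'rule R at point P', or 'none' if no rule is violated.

Zone of each point (C = within 1σ̂, B = 1σ̂–2σ̂, A = 2σ̂–3σ̂, * = beyond 3σ̂; sign = side of CL): 1:+B, 2:+C, 3:+B, 4:-C, 5:-C, 6:-C, 7:-C, 8:+C, 9:+B, 10:+C
No rule fires across all 10 points.

none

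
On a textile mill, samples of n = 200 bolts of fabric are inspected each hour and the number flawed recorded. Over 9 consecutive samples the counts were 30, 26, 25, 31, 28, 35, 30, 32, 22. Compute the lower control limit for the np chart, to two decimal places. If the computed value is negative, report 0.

p̄ = Σdᵢ / (k·n) = 259 / (9 × 200) = 0.14389
LCL = np̄ − 3·√(np̄(1−p̄)) = 28.7778 − 3 × 4.9636 = 13.8871

13.89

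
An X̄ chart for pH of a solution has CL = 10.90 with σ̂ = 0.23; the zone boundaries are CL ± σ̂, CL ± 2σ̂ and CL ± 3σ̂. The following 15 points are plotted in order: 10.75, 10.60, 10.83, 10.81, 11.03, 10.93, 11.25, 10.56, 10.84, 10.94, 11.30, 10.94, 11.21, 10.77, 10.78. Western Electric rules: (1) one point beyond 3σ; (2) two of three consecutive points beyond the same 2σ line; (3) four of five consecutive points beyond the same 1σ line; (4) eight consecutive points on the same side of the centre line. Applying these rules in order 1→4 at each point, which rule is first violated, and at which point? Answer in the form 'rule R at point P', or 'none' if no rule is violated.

Zone of each point (C = within 1σ̂, B = 1σ̂–2σ̂, A = 2σ̂–3σ̂, * = beyond 3σ̂; sign = side of CL): 1:-C, 2:-B, 3:-C, 4:-C, 5:+C, 6:+C, 7:+B, 8:-B, 9:-C, 10:+C, 11:+B, 12:+C, 13:+B, 14:-C, 15:-C
No rule fires across all 15 points.

none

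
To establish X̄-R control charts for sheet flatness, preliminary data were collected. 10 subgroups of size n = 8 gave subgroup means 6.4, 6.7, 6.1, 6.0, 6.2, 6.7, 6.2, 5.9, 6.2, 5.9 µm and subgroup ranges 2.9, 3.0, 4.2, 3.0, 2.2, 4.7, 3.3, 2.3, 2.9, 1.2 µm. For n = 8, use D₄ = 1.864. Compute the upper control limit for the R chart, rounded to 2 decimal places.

R̄ = (2.9 + 3.0 + 4.2 + 3.0 + 2.2 + 4.7 + 3.3 + 2.3 + 2.9 + 1.2) / 10 = 29.7000 / 10 = 2.9700
UCL_R = D₄·R̄ = 1.864 × 2.9700 = 5.5361

5.54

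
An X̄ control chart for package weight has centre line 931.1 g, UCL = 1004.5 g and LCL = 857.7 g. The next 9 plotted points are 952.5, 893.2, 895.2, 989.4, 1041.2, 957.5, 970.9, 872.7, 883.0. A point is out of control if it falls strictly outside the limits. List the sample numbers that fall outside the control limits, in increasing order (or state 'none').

Compare each point to [857.7, 1004.5]: sample 5 = 1041.2 > UCL.

5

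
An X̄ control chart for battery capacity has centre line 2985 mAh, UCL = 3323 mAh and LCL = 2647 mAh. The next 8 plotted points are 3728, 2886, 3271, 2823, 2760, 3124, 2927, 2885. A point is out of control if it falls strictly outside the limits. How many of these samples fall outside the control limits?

Compare each point to [2647, 3323]: sample 1 = 3728 > UCL.

1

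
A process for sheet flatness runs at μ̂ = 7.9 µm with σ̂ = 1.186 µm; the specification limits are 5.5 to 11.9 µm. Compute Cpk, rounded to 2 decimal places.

Cpu = (USL − μ̂) / (3σ̂) = (11.9 − 7.9) / (3 × 1.186) = 1.1242; Cpl = (μ̂ − LSL) / (3σ̂) = (7.9 − 5.5) / (3 × 1.186) = 0.6745; Cpk = min(Cpu, Cpl) = 0.6745

0.67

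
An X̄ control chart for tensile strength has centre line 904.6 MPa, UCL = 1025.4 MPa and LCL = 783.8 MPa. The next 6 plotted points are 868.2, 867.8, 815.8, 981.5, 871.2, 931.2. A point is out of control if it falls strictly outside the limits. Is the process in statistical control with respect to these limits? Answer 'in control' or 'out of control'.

All 6 points lie within [783.8, 1025.4].

in control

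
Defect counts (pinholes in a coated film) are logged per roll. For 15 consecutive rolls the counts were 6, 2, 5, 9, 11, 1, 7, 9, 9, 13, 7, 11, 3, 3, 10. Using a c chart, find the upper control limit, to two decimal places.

c̄ = (6 + 2 + 5 + 9 + 11 + 1 + 7 + 9 + 9 + 13 + 7 + 11 + 3 + 3 + 10) / 15 = 106 / 15 = 7.0667
UCL = c̄ + 3√c̄ = 7.0667 + 3 × √7.0667 = 7.0667 + 3 × 2.6583 = 15.0416

15.04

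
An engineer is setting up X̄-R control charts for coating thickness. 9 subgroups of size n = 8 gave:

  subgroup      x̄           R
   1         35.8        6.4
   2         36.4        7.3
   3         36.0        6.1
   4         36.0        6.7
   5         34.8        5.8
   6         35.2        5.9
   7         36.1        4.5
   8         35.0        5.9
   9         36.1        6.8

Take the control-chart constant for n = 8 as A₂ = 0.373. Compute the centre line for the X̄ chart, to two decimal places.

X̄̄ = (35.8 + 36.4 + 36.0 + 36.0 + 34.8 + 35.2 + 36.1 + 35.0 + 36.1) / 9 = 321.4000 / 9 = 35.7111
CL = X̄̄ = 35.7111

35.71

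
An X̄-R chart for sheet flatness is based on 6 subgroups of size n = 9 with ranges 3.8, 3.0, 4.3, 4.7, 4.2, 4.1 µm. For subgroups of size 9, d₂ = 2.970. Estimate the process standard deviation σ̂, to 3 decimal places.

R̄ = (3.8 + 3.0 + 4.3 + 4.7 + 4.2 + 4.1) / 6 = 4.0167
σ̂ = R̄ / d₂ = 4.0167 / 2.970 = 1.3524

1.352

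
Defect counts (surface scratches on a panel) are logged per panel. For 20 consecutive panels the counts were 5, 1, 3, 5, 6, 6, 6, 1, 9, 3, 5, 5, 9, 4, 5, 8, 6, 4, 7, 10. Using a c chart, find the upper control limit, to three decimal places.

c̄ = (5 + 1 + 3 + 5 + 6 + 6 + 6 + 1 + 9 + 3 + 5 + 5 + 9 + 4 + 5 + 8 + 6 + 4 + 7 + 10) / 20 = 108 / 20 = 5.4000
UCL = c̄ + 3√c̄ = 5.4000 + 3 × √5.4000 = 5.4000 + 3 × 2.3238 = 12.3714

12.371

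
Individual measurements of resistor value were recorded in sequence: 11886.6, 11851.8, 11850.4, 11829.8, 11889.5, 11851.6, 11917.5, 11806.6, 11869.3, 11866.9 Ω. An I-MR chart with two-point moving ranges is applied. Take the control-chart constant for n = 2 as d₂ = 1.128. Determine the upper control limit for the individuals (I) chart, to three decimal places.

11979.110

X̄ = (11886.6 + 11851.8 + 11850.4 + 11829.8 + 11889.5 + 11851.6 + 11917.5 + 11806.6 + 11869.3 + 11866.9) / 10 = 11862.0000
Moving ranges: 34.8, 1.4, 20.6, 59.7, 37.9, 65.9, 110.9, 62.7, 2.4; M̄R̄ = 396.3000 / 9 = 44.0333
UCL = X̄ + 3·M̄R̄/d₂ = 11862.0000 + 3 × 44.0333 / 1.128 = 11979.1099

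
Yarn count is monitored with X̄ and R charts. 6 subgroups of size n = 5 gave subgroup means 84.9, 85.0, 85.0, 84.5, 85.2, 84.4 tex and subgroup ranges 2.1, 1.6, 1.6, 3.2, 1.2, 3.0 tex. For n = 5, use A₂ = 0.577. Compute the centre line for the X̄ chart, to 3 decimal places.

84.833

X̄̄ = (84.9 + 85.0 + 85.0 + 84.5 + 85.2 + 84.4) / 6 = 509.0000 / 6 = 84.8333
CL = X̄̄ = 84.8333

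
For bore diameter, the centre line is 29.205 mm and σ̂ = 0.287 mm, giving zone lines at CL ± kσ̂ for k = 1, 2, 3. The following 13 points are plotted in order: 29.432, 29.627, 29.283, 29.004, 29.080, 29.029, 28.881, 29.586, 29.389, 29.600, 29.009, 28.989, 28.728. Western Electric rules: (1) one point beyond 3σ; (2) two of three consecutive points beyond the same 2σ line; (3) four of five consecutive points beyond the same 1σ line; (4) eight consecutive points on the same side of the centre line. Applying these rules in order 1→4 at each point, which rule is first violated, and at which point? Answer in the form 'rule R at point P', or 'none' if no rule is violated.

Zone of each point (C = within 1σ̂, B = 1σ̂–2σ̂, A = 2σ̂–3σ̂, * = beyond 3σ̂; sign = side of CL): 1:+C, 2:+B, 3:+C, 4:-C, 5:-C, 6:-C, 7:-B, 8:+B, 9:+C, 10:+B, 11:-C, 12:-C, 13:-B
No rule fires across all 13 points.

none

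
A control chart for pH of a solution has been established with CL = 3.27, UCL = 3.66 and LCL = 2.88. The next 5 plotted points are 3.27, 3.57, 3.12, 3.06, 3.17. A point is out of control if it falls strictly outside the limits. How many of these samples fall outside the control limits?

0

All 5 points lie within [2.88, 3.66].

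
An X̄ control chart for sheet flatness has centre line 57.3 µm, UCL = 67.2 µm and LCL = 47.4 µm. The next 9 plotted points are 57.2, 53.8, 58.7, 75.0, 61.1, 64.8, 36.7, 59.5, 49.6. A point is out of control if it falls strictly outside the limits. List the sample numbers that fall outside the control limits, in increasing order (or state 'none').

4, 7

Compare each point to [47.4, 67.2]: sample 4 = 75.0 > UCL; sample 7 = 36.7 < LCL.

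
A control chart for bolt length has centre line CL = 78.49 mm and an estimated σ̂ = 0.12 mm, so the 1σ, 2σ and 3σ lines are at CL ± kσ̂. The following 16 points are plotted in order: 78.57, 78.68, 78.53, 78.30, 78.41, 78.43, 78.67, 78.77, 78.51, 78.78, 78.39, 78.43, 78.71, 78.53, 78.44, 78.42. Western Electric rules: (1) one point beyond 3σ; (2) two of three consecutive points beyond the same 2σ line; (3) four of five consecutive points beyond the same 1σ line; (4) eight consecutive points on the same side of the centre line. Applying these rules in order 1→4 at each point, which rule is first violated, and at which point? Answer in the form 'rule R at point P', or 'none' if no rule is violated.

Zone of each point (C = within 1σ̂, B = 1σ̂–2σ̂, A = 2σ̂–3σ̂, * = beyond 3σ̂; sign = side of CL): 1:+C, 2:+B, 3:+C, 4:-B, 5:-C, 6:-C, 7:+B, 8:+A, 9:+C, 10:+A, 11:-C, 12:-C, 13:+B, 14:+C, 15:-C, 16:-C
Rule 2 (two of three consecutive points beyond the same 2σ limit) is satisfied at point 10.

rule 2 at point 10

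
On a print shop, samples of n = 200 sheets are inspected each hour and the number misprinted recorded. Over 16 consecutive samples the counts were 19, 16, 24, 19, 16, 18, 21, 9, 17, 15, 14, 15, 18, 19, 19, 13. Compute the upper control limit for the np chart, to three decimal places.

p̄ = Σdᵢ / (k·n) = 272 / (16 × 200) = 0.08500
UCL = np̄ + 3·√(np̄(1−p̄)) = 17.0000 + 3 × √(17.0000×0.91500) = 17.0000 + 3 × 3.9440 = 28.8319

28.832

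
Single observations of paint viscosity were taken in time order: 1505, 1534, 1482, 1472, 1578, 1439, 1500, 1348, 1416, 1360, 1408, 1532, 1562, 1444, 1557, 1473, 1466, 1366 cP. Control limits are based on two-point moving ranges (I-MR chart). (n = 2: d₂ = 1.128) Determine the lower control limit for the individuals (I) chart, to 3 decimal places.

X̄ = (1505 + 1534 + 1482 + 1472 + 1578 + 1439 + 1500 + 1348 + 1416 + 1360 + 1408 + 1532 + 1562 + 1444 + 1557 + 1473 + 1466 + 1366) / 18 = 1469.0000
Moving ranges: 29, 52, 10, 106, 139, 61, 152, 68, 56, 48, 124, 30, 118, 113, 84, 7, 100; M̄R̄ = 1297.0000 / 17 = 76.2941
LCL = X̄ − 3·M̄R̄/d₂ = 1469.0000 − 3 × 76.2941 / 1.128 = 1266.0901

1266.090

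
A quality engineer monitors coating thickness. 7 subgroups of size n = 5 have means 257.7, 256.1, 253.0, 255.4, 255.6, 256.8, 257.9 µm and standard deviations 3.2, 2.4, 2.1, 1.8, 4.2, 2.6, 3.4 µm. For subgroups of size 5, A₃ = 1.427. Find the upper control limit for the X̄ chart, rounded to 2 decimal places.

260.09

X̄̄ = (257.7 + 256.1 + 253.0 + 255.4 + 255.6 + 256.8 + 257.9) / 7 = 256.0714
s̄ = (3.2 + 2.4 + 2.1 + 1.8 + 4.2 + 2.6 + 3.4) / 7 = 2.8143
UCL = X̄̄ + A₃·s̄ = 256.0714 + 1.427 × 2.8143 = 260.0874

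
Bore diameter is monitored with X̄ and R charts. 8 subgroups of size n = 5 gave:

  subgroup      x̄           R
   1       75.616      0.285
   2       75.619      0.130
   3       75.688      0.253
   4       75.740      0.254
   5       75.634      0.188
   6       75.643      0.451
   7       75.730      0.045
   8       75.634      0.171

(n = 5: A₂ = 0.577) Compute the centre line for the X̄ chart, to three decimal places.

75.663

X̄̄ = (75.616 + 75.619 + 75.688 + 75.740 + 75.634 + 75.643 + 75.730 + 75.634) / 8 = 605.3040 / 8 = 75.6630
CL = X̄̄ = 75.6630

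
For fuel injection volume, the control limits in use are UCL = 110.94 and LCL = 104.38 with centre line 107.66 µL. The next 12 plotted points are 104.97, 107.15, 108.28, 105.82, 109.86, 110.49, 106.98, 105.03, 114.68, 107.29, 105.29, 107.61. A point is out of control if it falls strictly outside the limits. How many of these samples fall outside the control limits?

Compare each point to [104.38, 110.94]: sample 9 = 114.68 > UCL.

1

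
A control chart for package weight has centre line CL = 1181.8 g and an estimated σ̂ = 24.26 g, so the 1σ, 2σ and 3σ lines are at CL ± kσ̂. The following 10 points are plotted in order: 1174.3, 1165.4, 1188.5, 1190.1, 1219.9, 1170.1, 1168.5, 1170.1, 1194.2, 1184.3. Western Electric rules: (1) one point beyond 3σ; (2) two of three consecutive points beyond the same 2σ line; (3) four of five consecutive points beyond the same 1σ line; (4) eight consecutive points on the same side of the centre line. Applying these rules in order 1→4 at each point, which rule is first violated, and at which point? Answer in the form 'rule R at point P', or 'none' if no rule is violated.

none

Zone of each point (C = within 1σ̂, B = 1σ̂–2σ̂, A = 2σ̂–3σ̂, * = beyond 3σ̂; sign = side of CL): 1:-C, 2:-C, 3:+C, 4:+C, 5:+B, 6:-C, 7:-C, 8:-C, 9:+C, 10:+C
No rule fires across all 10 points.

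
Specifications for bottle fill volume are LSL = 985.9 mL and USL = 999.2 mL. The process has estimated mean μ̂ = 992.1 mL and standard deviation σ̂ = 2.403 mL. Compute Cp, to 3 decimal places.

0.922

Cp = (USL − LSL) / (6σ̂) = (999.2 − 985.9) / (6 × 2.403) = 13.3000 / 14.4180 = 0.9225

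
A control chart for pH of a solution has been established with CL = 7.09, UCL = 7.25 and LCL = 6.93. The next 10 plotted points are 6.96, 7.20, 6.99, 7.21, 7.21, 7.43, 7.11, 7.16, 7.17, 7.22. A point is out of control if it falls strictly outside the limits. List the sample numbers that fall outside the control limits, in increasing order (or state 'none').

6

Compare each point to [6.93, 7.25]: sample 6 = 7.43 > UCL.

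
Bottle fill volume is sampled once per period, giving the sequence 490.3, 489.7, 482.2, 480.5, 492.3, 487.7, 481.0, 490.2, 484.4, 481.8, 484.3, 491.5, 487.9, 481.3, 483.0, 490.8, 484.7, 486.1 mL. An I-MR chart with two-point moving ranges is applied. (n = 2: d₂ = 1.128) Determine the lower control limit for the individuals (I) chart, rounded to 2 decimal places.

X̄ = (490.3 + 489.7 + 482.2 + 480.5 + 492.3 + 487.7 + 481.0 + 490.2 + 484.4 + 481.8 + 484.3 + 491.5 + 487.9 + 481.3 + 483.0 + 490.8 + 484.7 + 486.1) / 18 = 486.0944
Moving ranges: 0.6, 7.5, 1.7, 11.8, 4.6, 6.7, 9.2, 5.8, 2.6, 2.5, 7.2, 3.6, 6.6, 1.7, 7.8, 6.1, 1.4; M̄R̄ = 87.4000 / 17 = 5.1412
LCL = X̄ − 3·M̄R̄/d₂ = 486.0944 − 3 × 5.1412 / 1.128 = 472.4211

472.42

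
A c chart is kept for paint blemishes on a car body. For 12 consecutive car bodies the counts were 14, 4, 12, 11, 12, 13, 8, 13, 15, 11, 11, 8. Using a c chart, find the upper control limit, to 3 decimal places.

c̄ = (14 + 4 + 12 + 11 + 12 + 13 + 8 + 13 + 15 + 11 + 11 + 8) / 12 = 132 / 12 = 11.0000
UCL = c̄ + 3√c̄ = 11.0000 + 3 × √11.0000 = 11.0000 + 3 × 3.3166 = 20.9499

20.950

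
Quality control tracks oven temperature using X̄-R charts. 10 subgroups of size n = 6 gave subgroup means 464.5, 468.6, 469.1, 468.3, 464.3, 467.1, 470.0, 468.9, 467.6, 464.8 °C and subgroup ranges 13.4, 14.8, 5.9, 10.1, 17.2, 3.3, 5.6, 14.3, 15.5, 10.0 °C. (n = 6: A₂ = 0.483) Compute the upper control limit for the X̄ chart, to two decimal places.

X̄̄ = (464.5 + 468.6 + 469.1 + 468.3 + 464.3 + 467.1 + 470.0 + 468.9 + 467.6 + 464.8) / 10 = 4673.2000 / 10 = 467.3200
R̄ = (13.4 + 14.8 + 5.9 + 10.1 + 17.2 + 3.3 + 5.6 + 14.3 + 15.5 + 10.0) / 10 = 110.1000 / 10 = 11.0100
UCL = X̄̄ + A₂·R̄ = 467.3200 + 0.483 × 11.0100 = 472.6378

472.64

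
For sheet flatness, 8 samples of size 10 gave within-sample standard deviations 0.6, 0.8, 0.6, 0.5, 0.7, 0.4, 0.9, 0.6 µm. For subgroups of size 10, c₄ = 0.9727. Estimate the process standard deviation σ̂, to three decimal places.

0.655

s̄ = (0.6 + 0.8 + 0.6 + 0.5 + 0.7 + 0.4 + 0.9 + 0.6) / 8 = 0.6375
σ̂ = s̄ / c₄ = 0.6375 / 0.9727 = 0.6554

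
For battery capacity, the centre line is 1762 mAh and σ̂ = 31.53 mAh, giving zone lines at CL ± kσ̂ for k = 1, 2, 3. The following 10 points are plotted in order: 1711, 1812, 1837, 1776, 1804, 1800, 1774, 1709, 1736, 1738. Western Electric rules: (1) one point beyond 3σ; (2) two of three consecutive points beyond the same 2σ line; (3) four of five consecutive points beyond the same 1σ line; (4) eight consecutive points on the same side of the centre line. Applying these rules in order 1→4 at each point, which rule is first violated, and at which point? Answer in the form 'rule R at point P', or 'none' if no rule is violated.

Zone of each point (C = within 1σ̂, B = 1σ̂–2σ̂, A = 2σ̂–3σ̂, * = beyond 3σ̂; sign = side of CL): 1:-B, 2:+B, 3:+A, 4:+C, 5:+B, 6:+B, 7:+C, 8:-B, 9:-C, 10:-C
Rule 3 (four of five consecutive points beyond the same 1σ limit) is satisfied at point 6.

rule 3 at point 6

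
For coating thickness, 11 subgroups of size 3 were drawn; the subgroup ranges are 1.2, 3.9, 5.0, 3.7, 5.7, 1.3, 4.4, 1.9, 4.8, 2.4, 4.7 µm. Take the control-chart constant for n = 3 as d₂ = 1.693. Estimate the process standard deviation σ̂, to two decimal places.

2.09

R̄ = (1.2 + 3.9 + 5.0 + 3.7 + 5.7 + 1.3 + 4.4 + 1.9 + 4.8 + 2.4 + 4.7) / 11 = 3.5455
σ̂ = R̄ / d₂ = 3.5455 / 1.693 = 2.0942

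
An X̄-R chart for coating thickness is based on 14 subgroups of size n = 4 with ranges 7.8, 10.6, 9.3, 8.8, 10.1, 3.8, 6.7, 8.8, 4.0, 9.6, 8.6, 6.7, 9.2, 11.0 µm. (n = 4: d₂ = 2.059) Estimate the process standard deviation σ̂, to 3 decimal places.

R̄ = (7.8 + 10.6 + 9.3 + 8.8 + 10.1 + 3.8 + 6.7 + 8.8 + 4.0 + 9.6 + 8.6 + 6.7 + 9.2 + 11.0) / 14 = 8.2143
σ̂ = R̄ / d₂ = 8.2143 / 2.059 = 3.9895

3.989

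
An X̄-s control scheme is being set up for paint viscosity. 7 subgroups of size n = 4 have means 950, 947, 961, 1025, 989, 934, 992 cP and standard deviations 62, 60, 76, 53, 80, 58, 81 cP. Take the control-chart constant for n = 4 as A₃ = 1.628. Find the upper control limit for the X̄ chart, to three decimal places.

X̄̄ = (950 + 947 + 961 + 1025 + 989 + 934 + 992) / 7 = 971.1429
s̄ = (62 + 60 + 76 + 53 + 80 + 58 + 81) / 7 = 67.1429
UCL = X̄̄ + A₃·s̄ = 971.1429 + 1.628 × 67.1429 = 1080.4514

1080.451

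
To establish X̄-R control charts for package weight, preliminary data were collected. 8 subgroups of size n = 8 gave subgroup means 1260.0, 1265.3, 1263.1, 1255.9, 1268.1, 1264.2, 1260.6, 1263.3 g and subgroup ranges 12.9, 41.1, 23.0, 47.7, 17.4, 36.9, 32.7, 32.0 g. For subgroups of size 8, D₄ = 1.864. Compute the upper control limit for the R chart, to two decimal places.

56.78

R̄ = (12.9 + 41.1 + 23.0 + 47.7 + 17.4 + 36.9 + 32.7 + 32.0) / 8 = 243.7000 / 8 = 30.4625
UCL_R = D₄·R̄ = 1.864 × 30.4625 = 56.7821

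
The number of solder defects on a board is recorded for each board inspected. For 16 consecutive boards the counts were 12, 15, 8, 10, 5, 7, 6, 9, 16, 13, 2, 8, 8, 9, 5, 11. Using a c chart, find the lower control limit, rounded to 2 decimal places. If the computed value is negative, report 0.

c̄ = (12 + 15 + 8 + 10 + 5 + 7 + 6 + 9 + 16 + 13 + 2 + 8 + 8 + 9 + 5 + 11) / 16 = 144 / 16 = 9.0000
LCL = c̄ − 3√c̄ = 9.0000 − 3 × 3.0000 = 0.0000

0.00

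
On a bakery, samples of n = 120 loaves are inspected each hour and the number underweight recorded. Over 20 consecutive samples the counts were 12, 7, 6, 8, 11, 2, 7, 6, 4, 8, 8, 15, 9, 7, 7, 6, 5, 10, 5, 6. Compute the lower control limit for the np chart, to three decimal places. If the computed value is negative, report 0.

p̄ = Σdᵢ / (k·n) = 149 / (20 × 120) = 0.06208
LCL = np̄ − 3·√(np̄(1−p̄)) = 7.4500 − 3 × 2.6434 = -0.4802 → 0 (negative, so LCL = 0)

0.000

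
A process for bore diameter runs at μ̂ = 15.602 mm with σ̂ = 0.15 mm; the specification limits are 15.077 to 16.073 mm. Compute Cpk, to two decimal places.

Cpu = (USL − μ̂) / (3σ̂) = (16.073 − 15.602) / (3 × 0.15) = 1.0467; Cpl = (μ̂ − LSL) / (3σ̂) = (15.602 − 15.077) / (3 × 0.15) = 1.1667; Cpk = min(Cpu, Cpl) = 1.0467

1.05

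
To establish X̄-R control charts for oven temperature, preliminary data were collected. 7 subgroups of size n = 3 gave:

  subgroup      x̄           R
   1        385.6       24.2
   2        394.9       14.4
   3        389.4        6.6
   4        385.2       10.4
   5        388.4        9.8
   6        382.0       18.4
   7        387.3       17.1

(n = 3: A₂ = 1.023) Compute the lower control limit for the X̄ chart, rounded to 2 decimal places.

X̄̄ = (385.6 + 394.9 + 389.4 + 385.2 + 388.4 + 382.0 + 387.3) / 7 = 2712.8000 / 7 = 387.5429
R̄ = (24.2 + 14.4 + 6.6 + 10.4 + 9.8 + 18.4 + 17.1) / 7 = 100.9000 / 7 = 14.4143
LCL = X̄̄ − A₂·R̄ = 387.5429 − 1.023 × 14.4143 = 372.7970

372.80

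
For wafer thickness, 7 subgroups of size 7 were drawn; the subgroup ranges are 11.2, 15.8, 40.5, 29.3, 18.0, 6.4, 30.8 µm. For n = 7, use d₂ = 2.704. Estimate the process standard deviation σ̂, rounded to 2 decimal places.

R̄ = (11.2 + 15.8 + 40.5 + 29.3 + 18.0 + 6.4 + 30.8) / 7 = 21.7143
σ̂ = R̄ / d₂ = 21.7143 / 2.704 = 8.0304

8.03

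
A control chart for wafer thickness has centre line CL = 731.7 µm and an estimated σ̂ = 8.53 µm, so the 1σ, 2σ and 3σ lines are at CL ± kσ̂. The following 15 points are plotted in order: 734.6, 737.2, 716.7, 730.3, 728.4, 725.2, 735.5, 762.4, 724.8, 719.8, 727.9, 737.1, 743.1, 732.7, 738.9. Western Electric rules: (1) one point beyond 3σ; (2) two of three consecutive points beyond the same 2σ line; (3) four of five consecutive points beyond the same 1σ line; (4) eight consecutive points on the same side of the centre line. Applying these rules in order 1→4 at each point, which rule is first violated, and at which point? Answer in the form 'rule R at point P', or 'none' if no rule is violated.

rule 1 at point 8

Zone of each point (C = within 1σ̂, B = 1σ̂–2σ̂, A = 2σ̂–3σ̂, * = beyond 3σ̂; sign = side of CL): 1:+C, 2:+C, 3:-B, 4:-C, 5:-C, 6:-C, 7:+C, 8:+*, 9:-C, 10:-B, 11:-C, 12:+C, 13:+B, 14:+C, 15:+C
Rule 1 (one point beyond the 3σ limits) is satisfied at point 8.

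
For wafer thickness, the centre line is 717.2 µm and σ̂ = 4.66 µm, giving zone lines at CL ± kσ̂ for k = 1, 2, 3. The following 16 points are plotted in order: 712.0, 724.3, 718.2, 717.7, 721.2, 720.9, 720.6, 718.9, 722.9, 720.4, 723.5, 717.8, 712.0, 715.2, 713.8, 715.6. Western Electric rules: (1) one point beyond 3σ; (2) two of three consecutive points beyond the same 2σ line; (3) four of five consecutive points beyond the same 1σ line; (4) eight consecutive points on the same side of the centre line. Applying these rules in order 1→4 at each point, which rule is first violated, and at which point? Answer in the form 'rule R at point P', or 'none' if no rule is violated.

Zone of each point (C = within 1σ̂, B = 1σ̂–2σ̂, A = 2σ̂–3σ̂, * = beyond 3σ̂; sign = side of CL): 1:-B, 2:+B, 3:+C, 4:+C, 5:+C, 6:+C, 7:+C, 8:+C, 9:+B, 10:+C, 11:+B, 12:+C, 13:-B, 14:-C, 15:-C, 16:-C
Rule 4 (eight consecutive points on the same side of the centre line) is satisfied at point 9.

rule 4 at point 9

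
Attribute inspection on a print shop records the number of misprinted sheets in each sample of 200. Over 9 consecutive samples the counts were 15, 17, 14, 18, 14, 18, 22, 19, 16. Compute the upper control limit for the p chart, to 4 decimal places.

p̄ = Σdᵢ / (k·n) = 153 / (9 × 200) = 0.08500
UCL = p̄ + 3·√(p̄(1−p̄)/n) = 0.08500 + 3 × √(0.08500×0.91500/200) = 0.08500 + 3 × 0.01972 = 0.14416

0.1442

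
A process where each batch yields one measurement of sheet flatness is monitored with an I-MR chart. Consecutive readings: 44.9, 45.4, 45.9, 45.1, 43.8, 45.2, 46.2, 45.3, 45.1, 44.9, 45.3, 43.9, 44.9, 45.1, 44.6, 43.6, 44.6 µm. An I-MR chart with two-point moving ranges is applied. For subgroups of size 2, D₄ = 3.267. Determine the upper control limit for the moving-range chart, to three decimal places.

2.512

Moving ranges: 0.5, 0.5, 0.8, 1.3, 1.4, 1.0, 0.9, 0.2, 0.2, 0.4, 1.4, 1.0, 0.2, 0.5, 1.0, 1.0; M̄R̄ = 12.3000 / 16 = 0.7688
UCL_MR = D₄·M̄R̄ = 3.267 × 0.7688 = 2.5115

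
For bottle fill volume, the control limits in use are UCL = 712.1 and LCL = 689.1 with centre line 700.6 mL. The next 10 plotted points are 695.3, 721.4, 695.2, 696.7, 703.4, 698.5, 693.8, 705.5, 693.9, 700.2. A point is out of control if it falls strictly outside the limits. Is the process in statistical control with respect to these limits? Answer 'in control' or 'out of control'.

out of control

Compare each point to [689.1, 712.1]: sample 2 = 721.4 > UCL.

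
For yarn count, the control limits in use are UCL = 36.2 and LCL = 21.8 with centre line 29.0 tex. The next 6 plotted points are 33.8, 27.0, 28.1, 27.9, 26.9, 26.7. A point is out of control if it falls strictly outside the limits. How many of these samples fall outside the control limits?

All 6 points lie within [21.8, 36.2].

0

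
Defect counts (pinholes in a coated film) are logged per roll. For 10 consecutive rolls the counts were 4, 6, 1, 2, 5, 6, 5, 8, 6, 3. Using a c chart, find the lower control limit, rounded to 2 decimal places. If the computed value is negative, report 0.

0.00

c̄ = (4 + 6 + 1 + 2 + 5 + 6 + 5 + 8 + 6 + 3) / 10 = 46 / 10 = 4.6000
LCL = c̄ − 3√c̄ = 4.6000 − 3 × 2.1448 = -1.8343 → 0 (cannot be negative)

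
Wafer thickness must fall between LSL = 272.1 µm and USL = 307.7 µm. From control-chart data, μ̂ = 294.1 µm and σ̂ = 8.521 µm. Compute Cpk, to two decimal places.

Cpu = (USL − μ̂) / (3σ̂) = (307.7 − 294.1) / (3 × 8.521) = 0.5320; Cpl = (μ̂ − LSL) / (3σ̂) = (294.1 − 272.1) / (3 × 8.521) = 0.8606; Cpk = min(Cpu, Cpl) = 0.5320

0.53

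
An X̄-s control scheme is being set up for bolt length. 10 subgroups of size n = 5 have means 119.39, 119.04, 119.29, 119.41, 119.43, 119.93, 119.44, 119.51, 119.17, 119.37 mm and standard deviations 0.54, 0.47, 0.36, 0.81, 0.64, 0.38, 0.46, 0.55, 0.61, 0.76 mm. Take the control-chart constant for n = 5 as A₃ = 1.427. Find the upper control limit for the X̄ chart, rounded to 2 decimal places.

X̄̄ = (119.39 + 119.04 + 119.29 + 119.41 + 119.43 + 119.93 + 119.44 + 119.51 + 119.17 + 119.37) / 10 = 119.3980
s̄ = (0.54 + 0.47 + 0.36 + 0.81 + 0.64 + 0.38 + 0.46 + 0.55 + 0.61 + 0.76) / 10 = 0.5580
UCL = X̄̄ + A₃·s̄ = 119.3980 + 1.427 × 0.5580 = 120.1943

120.19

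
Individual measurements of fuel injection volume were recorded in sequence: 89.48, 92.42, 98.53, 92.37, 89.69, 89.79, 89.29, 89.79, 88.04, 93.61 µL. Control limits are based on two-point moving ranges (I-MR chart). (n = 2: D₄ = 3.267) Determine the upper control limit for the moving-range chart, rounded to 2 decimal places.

9.55

Moving ranges: 2.94, 6.11, 6.16, 2.68, 0.10, 0.50, 0.50, 1.75, 5.57; M̄R̄ = 26.3100 / 9 = 2.9233
UCL_MR = D₄·M̄R̄ = 3.267 × 2.9233 = 9.5505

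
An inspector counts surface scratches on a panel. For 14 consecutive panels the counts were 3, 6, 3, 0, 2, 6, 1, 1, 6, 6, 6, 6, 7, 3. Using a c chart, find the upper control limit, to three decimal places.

10.000

c̄ = (3 + 6 + 3 + 0 + 2 + 6 + 1 + 1 + 6 + 6 + 6 + 6 + 7 + 3) / 14 = 56 / 14 = 4.0000
UCL = c̄ + 3√c̄ = 4.0000 + 3 × √4.0000 = 4.0000 + 3 × 2.0000 = 10.0000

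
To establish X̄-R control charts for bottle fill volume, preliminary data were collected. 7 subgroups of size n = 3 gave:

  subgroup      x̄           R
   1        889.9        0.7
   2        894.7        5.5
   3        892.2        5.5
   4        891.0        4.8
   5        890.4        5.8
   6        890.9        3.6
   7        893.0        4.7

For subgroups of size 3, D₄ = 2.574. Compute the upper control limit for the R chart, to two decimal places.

R̄ = (0.7 + 5.5 + 5.5 + 4.8 + 5.8 + 3.6 + 4.7) / 7 = 30.6000 / 7 = 4.3714
UCL_R = D₄·R̄ = 2.574 × 4.3714 = 11.2521

11.25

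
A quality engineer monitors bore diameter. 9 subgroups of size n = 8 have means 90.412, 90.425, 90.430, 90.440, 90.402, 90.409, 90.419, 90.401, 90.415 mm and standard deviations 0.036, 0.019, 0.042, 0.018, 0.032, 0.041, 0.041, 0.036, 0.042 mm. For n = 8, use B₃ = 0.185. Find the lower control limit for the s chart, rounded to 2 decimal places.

0.01

s̄ = (0.036 + 0.019 + 0.042 + 0.018 + 0.032 + 0.041 + 0.041 + 0.036 + 0.042) / 9 = 0.0341
LCL_s = B₃·s̄ = 0.185 × 0.0341 = 0.0063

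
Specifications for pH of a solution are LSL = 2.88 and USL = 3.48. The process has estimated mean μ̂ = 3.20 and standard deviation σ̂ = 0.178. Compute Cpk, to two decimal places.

Cpu = (USL − μ̂) / (3σ̂) = (3.48 − 3.20) / (3 × 0.178) = 0.5243; Cpl = (μ̂ − LSL) / (3σ̂) = (3.20 − 2.88) / (3 × 0.178) = 0.5993; Cpk = min(Cpu, Cpl) = 0.5243

0.52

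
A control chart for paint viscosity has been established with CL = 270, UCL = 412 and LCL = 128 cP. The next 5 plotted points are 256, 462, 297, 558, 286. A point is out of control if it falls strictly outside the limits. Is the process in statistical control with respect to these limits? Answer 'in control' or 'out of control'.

out of control

Compare each point to [128, 412]: sample 2 = 462 > UCL; sample 4 = 558 > UCL.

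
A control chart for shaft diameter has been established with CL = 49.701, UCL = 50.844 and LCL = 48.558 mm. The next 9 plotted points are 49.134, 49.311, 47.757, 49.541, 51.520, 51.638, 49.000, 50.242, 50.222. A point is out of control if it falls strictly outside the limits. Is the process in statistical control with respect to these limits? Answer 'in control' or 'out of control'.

out of control

Compare each point to [48.558, 50.844]: sample 3 = 47.757 < LCL; sample 5 = 51.520 > UCL; sample 6 = 51.638 > UCL.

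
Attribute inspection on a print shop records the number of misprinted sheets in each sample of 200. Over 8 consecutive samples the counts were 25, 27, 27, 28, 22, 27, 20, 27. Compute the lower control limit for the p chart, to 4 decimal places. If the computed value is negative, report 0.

0.0563

p̄ = Σdᵢ / (k·n) = 203 / (8 × 200) = 0.12687
LCL = p̄ − 3·√(p̄(1−p̄)/n) = 0.12687 − 3 × 0.02353 = 0.05627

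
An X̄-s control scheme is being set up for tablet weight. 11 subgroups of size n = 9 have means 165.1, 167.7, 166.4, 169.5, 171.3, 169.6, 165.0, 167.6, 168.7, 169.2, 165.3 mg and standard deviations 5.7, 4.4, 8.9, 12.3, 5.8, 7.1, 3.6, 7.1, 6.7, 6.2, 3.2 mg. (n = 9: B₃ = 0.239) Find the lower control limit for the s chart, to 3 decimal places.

1.543

s̄ = (5.7 + 4.4 + 8.9 + 12.3 + 5.8 + 7.1 + 3.6 + 7.1 + 6.7 + 6.2 + 3.2) / 11 = 6.4545
LCL_s = B₃·s̄ = 0.239 × 6.4545 = 1.5426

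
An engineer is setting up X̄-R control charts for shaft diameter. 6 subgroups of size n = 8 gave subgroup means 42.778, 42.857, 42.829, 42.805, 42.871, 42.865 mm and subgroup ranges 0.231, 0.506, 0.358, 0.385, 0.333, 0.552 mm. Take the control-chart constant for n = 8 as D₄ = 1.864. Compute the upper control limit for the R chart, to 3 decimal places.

R̄ = (0.231 + 0.506 + 0.358 + 0.385 + 0.333 + 0.552) / 6 = 2.3650 / 6 = 0.3942
UCL_R = D₄·R̄ = 1.864 × 0.3942 = 0.7347

0.735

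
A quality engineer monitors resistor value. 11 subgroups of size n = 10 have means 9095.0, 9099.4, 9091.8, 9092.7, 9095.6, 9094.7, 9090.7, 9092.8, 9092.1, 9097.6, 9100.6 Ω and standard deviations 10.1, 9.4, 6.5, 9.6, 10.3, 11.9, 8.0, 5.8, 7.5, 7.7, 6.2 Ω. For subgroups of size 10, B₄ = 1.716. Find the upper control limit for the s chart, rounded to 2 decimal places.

s̄ = (10.1 + 9.4 + 6.5 + 9.6 + 10.3 + 11.9 + 8.0 + 5.8 + 7.5 + 7.7 + 6.2) / 11 = 8.4545
UCL_s = B₄·s̄ = 1.716 × 8.4545 = 14.5080

14.51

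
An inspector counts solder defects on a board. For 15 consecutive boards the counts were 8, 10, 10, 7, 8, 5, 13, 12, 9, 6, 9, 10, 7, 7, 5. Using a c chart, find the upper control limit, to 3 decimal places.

c̄ = (8 + 10 + 10 + 7 + 8 + 5 + 13 + 12 + 9 + 6 + 9 + 10 + 7 + 7 + 5) / 15 = 126 / 15 = 8.4000
UCL = c̄ + 3√c̄ = 8.4000 + 3 × √8.4000 = 8.4000 + 3 × 2.8983 = 17.0948

17.095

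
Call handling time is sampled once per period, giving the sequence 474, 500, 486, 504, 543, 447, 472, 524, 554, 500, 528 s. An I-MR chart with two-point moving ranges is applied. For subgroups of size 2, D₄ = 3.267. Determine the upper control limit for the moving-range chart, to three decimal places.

124.799

Moving ranges: 26, 14, 18, 39, 96, 25, 52, 30, 54, 28; M̄R̄ = 382.0000 / 10 = 38.2000
UCL_MR = D₄·M̄R̄ = 3.267 × 38.2000 = 124.7994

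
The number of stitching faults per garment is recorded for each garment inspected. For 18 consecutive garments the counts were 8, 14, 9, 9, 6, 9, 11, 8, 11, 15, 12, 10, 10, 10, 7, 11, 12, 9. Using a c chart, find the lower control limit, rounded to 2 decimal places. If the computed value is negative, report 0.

0.54

c̄ = (8 + 14 + 9 + 9 + 6 + 9 + 11 + 8 + 11 + 15 + 12 + 10 + 10 + 10 + 7 + 11 + 12 + 9) / 18 = 181 / 18 = 10.0556
LCL = c̄ − 3√c̄ = 10.0556 − 3 × 3.1710 = 0.5424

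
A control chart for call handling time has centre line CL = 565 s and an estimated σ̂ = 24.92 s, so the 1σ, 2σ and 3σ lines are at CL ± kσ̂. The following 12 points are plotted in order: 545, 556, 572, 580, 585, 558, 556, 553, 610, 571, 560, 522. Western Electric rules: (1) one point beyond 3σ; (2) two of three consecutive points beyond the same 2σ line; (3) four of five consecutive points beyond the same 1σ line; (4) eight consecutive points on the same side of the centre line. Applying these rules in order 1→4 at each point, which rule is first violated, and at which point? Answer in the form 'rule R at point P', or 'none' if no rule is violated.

none

Zone of each point (C = within 1σ̂, B = 1σ̂–2σ̂, A = 2σ̂–3σ̂, * = beyond 3σ̂; sign = side of CL): 1:-C, 2:-C, 3:+C, 4:+C, 5:+C, 6:-C, 7:-C, 8:-C, 9:+B, 10:+C, 11:-C, 12:-B
No rule fires across all 12 points.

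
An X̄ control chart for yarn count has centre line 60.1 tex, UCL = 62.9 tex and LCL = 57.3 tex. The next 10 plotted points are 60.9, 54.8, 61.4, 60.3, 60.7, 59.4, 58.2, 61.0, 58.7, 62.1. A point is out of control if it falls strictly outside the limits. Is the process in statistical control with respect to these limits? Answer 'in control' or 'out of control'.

out of control

Compare each point to [57.3, 62.9]: sample 2 = 54.8 < LCL.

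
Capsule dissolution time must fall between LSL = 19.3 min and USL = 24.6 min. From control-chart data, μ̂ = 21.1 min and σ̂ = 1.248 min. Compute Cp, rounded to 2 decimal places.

Cp = (USL − LSL) / (6σ̂) = (24.6 − 19.3) / (6 × 1.248) = 5.3000 / 7.4880 = 0.7078

0.71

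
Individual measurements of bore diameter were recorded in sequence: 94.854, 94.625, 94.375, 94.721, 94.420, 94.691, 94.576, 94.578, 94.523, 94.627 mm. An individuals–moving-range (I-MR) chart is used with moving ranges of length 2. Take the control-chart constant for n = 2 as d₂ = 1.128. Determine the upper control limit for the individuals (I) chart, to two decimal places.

X̄ = (94.854 + 94.625 + 94.375 + 94.721 + 94.420 + 94.691 + 94.576 + 94.578 + 94.523 + 94.627) / 10 = 94.5990
Moving ranges: 0.229, 0.250, 0.346, 0.301, 0.271, 0.115, 0.002, 0.055, 0.104; M̄R̄ = 1.6730 / 9 = 0.1859
UCL = X̄ + 3·M̄R̄/d₂ = 94.5990 + 3 × 0.1859 / 1.128 = 95.0934

95.09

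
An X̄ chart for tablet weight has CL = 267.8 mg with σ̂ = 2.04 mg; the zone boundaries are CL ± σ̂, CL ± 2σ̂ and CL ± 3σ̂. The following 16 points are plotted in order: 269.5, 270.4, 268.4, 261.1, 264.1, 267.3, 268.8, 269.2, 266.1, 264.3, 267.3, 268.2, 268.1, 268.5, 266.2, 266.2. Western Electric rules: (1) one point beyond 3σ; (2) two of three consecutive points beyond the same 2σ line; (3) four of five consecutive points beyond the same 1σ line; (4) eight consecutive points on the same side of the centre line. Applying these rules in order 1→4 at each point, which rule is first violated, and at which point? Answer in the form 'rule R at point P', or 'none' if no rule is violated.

Zone of each point (C = within 1σ̂, B = 1σ̂–2σ̂, A = 2σ̂–3σ̂, * = beyond 3σ̂; sign = side of CL): 1:+C, 2:+B, 3:+C, 4:-*, 5:-B, 6:-C, 7:+C, 8:+C, 9:-C, 10:-B, 11:-C, 12:+C, 13:+C, 14:+C, 15:-C, 16:-C
Rule 1 (one point beyond the 3σ limits) is satisfied at point 4.

rule 1 at point 4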